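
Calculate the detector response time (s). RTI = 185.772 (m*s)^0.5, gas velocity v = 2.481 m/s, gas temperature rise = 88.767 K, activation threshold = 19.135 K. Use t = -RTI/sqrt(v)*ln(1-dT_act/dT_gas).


dT_act/dT_gas = 0.21556
ln(1 - 0.21556) = -0.24279
t = -185.772 / sqrt(2.481) * -0.24279 = 28.635 s

28.635 s


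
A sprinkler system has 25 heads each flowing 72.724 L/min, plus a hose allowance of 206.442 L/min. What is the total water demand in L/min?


Sprinkler demand = 25 * 72.724 = 1818.1 L/min
Total = 1818.1 + 206.442 = 2024.542 L/min

2024.542 L/min


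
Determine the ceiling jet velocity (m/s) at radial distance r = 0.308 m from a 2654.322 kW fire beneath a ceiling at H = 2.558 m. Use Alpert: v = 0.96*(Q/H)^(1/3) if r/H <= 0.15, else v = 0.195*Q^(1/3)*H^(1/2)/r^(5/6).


r/H = 0.308 / 2.558 = 0.12041
r/H <= 0.15, so v = 0.96*(Q/H)^(1/3)
Q/H = 1037.7
(Q/H)^(1/3) = 10.124
v = 0.96 * 10.124 = 9.7190 m/s

9.7190 m/s


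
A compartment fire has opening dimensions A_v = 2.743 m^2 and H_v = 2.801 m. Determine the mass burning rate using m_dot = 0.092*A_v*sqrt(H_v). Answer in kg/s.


sqrt(H_v) = 1.6736
m_dot = 0.092 * 2.743 * 1.6736 = 0.42235 kg/s

0.42235 kg/s


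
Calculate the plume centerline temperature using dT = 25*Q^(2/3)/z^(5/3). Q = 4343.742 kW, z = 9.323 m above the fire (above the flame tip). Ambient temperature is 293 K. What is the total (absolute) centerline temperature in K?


Q^(2/3) = 266.22
z^(5/3) = 41.298
dT = 25 * 266.22 / 41.298 = 161.16 K
T = 293 + 161.16 = 454.16 K

454.16 K


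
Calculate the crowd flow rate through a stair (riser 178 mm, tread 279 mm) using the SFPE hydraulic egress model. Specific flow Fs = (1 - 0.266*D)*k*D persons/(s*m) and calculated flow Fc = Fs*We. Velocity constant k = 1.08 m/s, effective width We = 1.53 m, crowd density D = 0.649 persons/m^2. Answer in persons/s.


1 - 0.266*D = 1 - 0.266*0.649 = 0.82737
Fs = 0.82737 * 1.08 * 0.649 = 0.57992 persons/(s*m)
Fc = 0.57992 * 1.53 = 0.88727 persons/s

0.88727 persons/s


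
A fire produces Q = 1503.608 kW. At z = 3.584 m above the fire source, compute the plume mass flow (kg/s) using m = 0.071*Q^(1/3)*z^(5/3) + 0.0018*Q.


Q^(1/3) = 11.456
z^(5/3) = 8.3936
First term = 0.071 * 11.456 * 8.3936 = 6.8273
Second term = 0.0018 * 1503.608 = 2.7065
m = 9.5338 kg/s

9.5338 kg/s


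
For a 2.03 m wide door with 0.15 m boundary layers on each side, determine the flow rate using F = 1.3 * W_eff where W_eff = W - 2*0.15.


W_eff = 2.03 - 0.30 = 1.73 m
F = 1.3 * 1.73 = 2.249 persons/s

2.249 persons/s


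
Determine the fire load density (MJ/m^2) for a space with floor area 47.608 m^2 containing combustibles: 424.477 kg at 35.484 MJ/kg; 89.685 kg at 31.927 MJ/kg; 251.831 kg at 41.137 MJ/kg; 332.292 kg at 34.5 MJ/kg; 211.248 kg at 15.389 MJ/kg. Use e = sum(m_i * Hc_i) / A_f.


Total energy = 424.477*35.484 + 89.685*31.927 + 251.831*41.137 + 332.292*34.5 + 211.248*15.389
= 15062.14 + 2863.373 + 10359.57 + 11464.074 + 3250.895
= 43000.06 MJ
e = 43000.06 / 47.608 = 903.21 MJ/m^2

903.21 MJ/m^2


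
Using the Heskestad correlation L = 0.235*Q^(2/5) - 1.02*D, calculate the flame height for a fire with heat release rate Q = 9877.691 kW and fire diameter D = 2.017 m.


Q^(2/5) = 39.615
0.235 * Q^(2/5) = 9.3096
1.02 * D = 2.0573
L = 7.2522 m

7.2522 m


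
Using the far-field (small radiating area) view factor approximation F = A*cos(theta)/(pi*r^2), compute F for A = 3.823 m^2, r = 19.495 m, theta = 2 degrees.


cos(2 deg) = 0.99939
pi*r^2 = 1194.0
F = 3.823 * 0.99939 / 1194.0 = 0.0032000

0.0032000


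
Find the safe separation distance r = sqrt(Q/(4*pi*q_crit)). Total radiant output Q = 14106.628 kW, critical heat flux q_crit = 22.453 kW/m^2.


4*pi*q_crit = 282.15
Q/(4*pi*q_crit) = 49.996
r = sqrt(49.996) = 7.0708 m

7.0708 m


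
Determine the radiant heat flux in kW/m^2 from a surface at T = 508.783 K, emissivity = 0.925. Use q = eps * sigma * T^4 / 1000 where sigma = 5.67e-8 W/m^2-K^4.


T^4 = 6.7009e+10
q = 0.925 * 5.67e-8 * 6.7009e+10 / 1000 = 3.5144 kW/m^2

3.5144 kW/m^2


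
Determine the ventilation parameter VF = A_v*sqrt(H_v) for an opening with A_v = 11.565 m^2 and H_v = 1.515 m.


sqrt(H_v) = 1.2309
VF = 11.565 * 1.2309 = 14.235 m^(5/2)

14.235 m^(5/2)


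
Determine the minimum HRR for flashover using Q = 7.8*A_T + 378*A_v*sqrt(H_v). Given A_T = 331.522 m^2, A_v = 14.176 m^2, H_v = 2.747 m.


7.8*A_T = 2585.9
sqrt(H_v) = 1.6574
378*A_v*sqrt(H_v) = 8881.3
Q = 2585.9 + 8881.3 = 11467 kW

11467 kW


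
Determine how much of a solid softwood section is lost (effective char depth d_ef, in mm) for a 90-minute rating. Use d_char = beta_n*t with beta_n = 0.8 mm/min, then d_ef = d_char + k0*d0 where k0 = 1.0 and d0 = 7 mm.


d_char = 0.8 * 90 = 72 mm
d_ef = 72 + 1.0*7 = 79 mm

79 mm


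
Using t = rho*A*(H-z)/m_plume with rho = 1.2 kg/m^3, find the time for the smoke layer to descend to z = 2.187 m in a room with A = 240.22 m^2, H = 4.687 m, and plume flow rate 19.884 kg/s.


H - z = 2.5 m
t = 1.2 * 240.22 * 2.5 / 19.884 = 36.243 s

36.243 s


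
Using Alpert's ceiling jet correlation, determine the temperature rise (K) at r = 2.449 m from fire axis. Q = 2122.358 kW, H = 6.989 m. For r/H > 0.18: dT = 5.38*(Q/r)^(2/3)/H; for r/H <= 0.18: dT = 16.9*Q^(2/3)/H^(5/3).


r/H = 2.449 / 6.989 = 0.35041
r/H > 0.18, so dT = 5.38*(Q/r)^(2/3)/H
Q/r = 866.62
(Q/r)^(2/3) = 90.898
dT = 5.38 * 90.898 / 6.989 = 69.971 K

69.971 K


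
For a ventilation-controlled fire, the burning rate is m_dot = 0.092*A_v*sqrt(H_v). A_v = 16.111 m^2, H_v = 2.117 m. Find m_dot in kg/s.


sqrt(H_v) = 1.4550
m_dot = 0.092 * 16.111 * 1.4550 = 2.1566 kg/s

2.1566 kg/s


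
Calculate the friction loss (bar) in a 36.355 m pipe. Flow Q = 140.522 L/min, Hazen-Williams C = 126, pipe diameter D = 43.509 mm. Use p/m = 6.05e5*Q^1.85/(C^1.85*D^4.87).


Q^1.85 = 9404.3
C^1.85 = 7685.7
D^4.87 = 9.5473e+07
p/m = 0.0077538 bar/m
p_total = 0.0077538 * 36.355 = 0.28189 bar

0.28189 bar


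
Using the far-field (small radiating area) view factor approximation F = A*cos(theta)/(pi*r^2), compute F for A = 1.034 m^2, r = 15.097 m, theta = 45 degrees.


cos(45 deg) = 0.70711
pi*r^2 = 716.03
F = 1.034 * 0.70711 / 716.03 = 0.0010211

0.0010211


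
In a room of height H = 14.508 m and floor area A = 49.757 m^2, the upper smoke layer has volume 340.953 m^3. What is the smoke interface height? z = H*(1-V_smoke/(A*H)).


V/(A*H) = 0.47232
1 - 0.47232 = 0.52768
z = 14.508 * 0.52768 = 7.6556 m

7.6556 m


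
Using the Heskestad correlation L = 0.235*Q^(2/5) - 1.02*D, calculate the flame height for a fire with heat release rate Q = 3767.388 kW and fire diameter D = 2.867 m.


Q^(2/5) = 26.941
0.235 * Q^(2/5) = 6.3312
1.02 * D = 2.9243
L = 3.4068 m

3.4068 m


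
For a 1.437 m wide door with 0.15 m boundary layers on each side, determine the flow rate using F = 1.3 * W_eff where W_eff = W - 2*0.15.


W_eff = 1.437 - 0.30 = 1.137 m
F = 1.3 * 1.137 = 1.4781 persons/s

1.4781 persons/s


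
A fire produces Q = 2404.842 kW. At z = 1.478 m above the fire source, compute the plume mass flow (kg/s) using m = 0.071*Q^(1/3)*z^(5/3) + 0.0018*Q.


Q^(1/3) = 13.398
z^(5/3) = 1.9177
First term = 0.071 * 13.398 * 1.9177 = 1.8242
Second term = 0.0018 * 2404.842 = 4.3287
m = 6.1529 kg/s

6.1529 kg/s


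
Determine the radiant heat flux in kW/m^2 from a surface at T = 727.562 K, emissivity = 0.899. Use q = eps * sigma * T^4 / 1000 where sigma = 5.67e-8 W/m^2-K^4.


T^4 = 2.8021e+11
q = 0.899 * 5.67e-8 * 2.8021e+11 / 1000 = 14.283 kW/m^2

14.283 kW/m^2


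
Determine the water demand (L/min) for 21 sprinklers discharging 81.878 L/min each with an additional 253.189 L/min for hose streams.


Sprinkler demand = 21 * 81.878 = 1719.438 L/min
Total = 1719.438 + 253.189 = 1972.627 L/min

1972.627 L/min


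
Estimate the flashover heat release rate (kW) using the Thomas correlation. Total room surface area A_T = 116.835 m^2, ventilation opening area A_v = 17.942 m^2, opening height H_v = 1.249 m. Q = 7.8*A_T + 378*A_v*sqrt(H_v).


7.8*A_T = 911.313
sqrt(H_v) = 1.1176
378*A_v*sqrt(H_v) = 7579.6
Q = 911.313 + 7579.6 = 8490.9 kW

8490.9 kW


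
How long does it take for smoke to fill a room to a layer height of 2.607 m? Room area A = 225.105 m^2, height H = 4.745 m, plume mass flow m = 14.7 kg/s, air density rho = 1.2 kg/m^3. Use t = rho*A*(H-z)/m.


H - z = 2.138 m
t = 1.2 * 225.105 * 2.138 / 14.7 = 39.288 s

39.288 s


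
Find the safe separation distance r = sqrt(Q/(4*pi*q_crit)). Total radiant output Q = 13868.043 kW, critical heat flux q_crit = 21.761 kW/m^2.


4*pi*q_crit = 273.46
Q/(4*pi*q_crit) = 50.714
r = sqrt(50.714) = 7.1214 m

7.1214 m


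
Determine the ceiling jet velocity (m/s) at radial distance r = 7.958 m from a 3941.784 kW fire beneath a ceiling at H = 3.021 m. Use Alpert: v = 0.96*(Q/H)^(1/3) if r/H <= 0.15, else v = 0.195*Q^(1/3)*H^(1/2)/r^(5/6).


r/H = 7.958 / 3.021 = 2.6342
r/H > 0.15, so v = 0.195*Q^(1/3)*H^(1/2)/r^(5/6)
Q^(1/3) = 15.797
H^(1/2) = 1.7381
r^(5/6) = 5.6321
v = 0.195 * 15.797 * 1.7381 / 5.6321 = 0.95061 m/s

0.95061 m/s


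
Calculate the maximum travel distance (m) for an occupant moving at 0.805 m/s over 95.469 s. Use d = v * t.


d = 0.805 * 95.469 = 76.853 m

76.853 m


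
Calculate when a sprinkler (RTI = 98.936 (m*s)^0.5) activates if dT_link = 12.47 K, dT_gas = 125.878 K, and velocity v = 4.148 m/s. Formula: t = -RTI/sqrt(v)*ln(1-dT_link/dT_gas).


dT_link/dT_gas = 0.099064
ln(1 - 0.099064) = -0.10432
t = -98.936 / sqrt(4.148) * -0.10432 = 5.0677 s

5.0677 s


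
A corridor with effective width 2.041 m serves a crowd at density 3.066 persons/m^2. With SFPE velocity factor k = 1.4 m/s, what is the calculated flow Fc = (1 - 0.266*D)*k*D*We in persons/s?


1 - 0.266*D = 1 - 0.266*3.066 = 0.18444
Fs = 0.18444 * 1.4 * 3.066 = 0.79171 persons/(s*m)
Fc = 0.79171 * 2.041 = 1.6159 persons/s

1.6159 persons/s


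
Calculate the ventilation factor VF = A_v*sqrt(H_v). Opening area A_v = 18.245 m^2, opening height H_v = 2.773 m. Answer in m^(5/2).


sqrt(H_v) = 1.6652
VF = 18.245 * 1.6652 = 30.382 m^(5/2)

30.382 m^(5/2)


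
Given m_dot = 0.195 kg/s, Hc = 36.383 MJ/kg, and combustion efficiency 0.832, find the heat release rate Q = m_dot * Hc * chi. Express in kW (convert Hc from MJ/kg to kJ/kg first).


Hc = 36.383 MJ/kg = 36.383 * 1000 kJ/kg = 36383 kJ/kg
Q = 0.195 kg/s * 36383 kJ/kg * 0.832 = 5902.8 kW

5902.8 kW


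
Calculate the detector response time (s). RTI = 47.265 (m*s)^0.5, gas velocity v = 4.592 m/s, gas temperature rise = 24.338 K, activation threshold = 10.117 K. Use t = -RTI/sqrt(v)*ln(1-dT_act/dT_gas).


dT_act/dT_gas = 0.41569
ln(1 - 0.41569) = -0.53732
t = -47.265 / sqrt(4.592) * -0.53732 = 11.851 s

11.851 s


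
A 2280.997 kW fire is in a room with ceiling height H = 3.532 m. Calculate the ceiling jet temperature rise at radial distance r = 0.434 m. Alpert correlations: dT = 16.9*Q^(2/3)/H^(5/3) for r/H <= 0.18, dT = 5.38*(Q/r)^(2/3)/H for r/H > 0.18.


r/H = 0.434 / 3.532 = 0.12288
r/H <= 0.18, so dT = 16.9*Q^(2/3)/H^(5/3)
Q^(2/3) = 173.28
H^(5/3) = 8.1916
dT = 16.9 * 173.28 / 8.1916 = 357.49 K

357.49 K


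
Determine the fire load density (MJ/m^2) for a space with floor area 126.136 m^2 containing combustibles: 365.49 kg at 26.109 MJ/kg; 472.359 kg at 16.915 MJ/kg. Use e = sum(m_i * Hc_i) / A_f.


Total energy = 365.49*26.109 + 472.359*16.915
= 9542.578 + 7989.952
= 17532.53 MJ
e = 17532.53 / 126.136 = 139.00 MJ/m^2

139.00 MJ/m^2


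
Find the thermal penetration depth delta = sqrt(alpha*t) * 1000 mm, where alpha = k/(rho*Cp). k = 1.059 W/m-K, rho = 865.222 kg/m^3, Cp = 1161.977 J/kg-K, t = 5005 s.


alpha = 1.059 / (865.222 * 1161.977) = 1.0533e-06 m^2/s
alpha * t = 0.0052720
delta = sqrt(0.0052720) * 1000 = 72.609 mm

72.609 mm


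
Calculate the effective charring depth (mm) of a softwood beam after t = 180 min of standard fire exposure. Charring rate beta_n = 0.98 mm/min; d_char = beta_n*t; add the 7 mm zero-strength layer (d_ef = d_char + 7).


d_char = 0.98 * 180 = 176.4 mm
d_ef = 176.4 + 1.0*7 = 183.4 mm

183.4 mm


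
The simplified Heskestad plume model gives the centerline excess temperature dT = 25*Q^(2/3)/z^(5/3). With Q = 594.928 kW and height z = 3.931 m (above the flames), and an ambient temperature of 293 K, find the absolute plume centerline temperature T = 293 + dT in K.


Q^(2/3) = 70.736
z^(5/3) = 9.7913
dT = 25 * 70.736 / 9.7913 = 180.61 K
T = 293 + 180.61 = 473.61 K

473.61 K


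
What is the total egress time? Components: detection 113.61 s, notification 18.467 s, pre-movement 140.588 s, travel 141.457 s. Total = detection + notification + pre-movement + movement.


Total = 113.61 + 18.467 + 140.588 + 141.457 = 414.122 s

414.122 s


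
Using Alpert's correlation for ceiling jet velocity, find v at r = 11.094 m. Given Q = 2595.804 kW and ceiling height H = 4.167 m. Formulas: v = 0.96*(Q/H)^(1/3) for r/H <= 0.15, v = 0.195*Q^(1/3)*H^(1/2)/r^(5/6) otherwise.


r/H = 11.094 / 4.167 = 2.6623
r/H > 0.15, so v = 0.195*Q^(1/3)*H^(1/2)/r^(5/6)
Q^(1/3) = 13.743
H^(1/2) = 2.0413
r^(5/6) = 7.4286
v = 0.195 * 13.743 * 2.0413 / 7.4286 = 0.73643 m/s

0.73643 m/s


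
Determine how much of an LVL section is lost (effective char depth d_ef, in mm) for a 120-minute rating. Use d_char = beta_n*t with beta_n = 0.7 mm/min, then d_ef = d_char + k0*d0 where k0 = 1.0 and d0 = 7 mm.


d_char = 0.7 * 120 = 84 mm
d_ef = 84 + 1.0*7 = 91 mm

91 mm


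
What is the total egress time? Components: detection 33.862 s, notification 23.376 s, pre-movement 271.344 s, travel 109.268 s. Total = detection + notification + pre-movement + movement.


Total = 33.862 + 23.376 + 271.344 + 109.268 = 437.85 s

437.85 s


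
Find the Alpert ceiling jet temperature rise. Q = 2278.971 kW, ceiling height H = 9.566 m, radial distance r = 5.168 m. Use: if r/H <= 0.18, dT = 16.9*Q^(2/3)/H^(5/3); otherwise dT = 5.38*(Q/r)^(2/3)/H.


r/H = 5.168 / 9.566 = 0.54025
r/H > 0.18, so dT = 5.38*(Q/r)^(2/3)/H
Q/r = 440.98
(Q/r)^(2/3) = 57.935
dT = 5.38 * 57.935 / 9.566 = 32.583 K

32.583 K


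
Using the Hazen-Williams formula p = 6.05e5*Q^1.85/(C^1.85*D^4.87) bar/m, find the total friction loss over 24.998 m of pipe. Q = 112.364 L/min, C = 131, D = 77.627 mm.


Q^1.85 = 6218.1
C^1.85 = 8259.5
D^4.87 = 1.6009e+09
p/m = 0.00028451 bar/m
p_total = 0.00028451 * 24.998 = 0.0071122 bar

0.0071122 bar


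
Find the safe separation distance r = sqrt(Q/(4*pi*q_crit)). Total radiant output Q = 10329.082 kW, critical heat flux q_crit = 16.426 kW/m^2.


4*pi*q_crit = 206.42
Q/(4*pi*q_crit) = 50.040
r = sqrt(50.040) = 7.0739 m

7.0739 m


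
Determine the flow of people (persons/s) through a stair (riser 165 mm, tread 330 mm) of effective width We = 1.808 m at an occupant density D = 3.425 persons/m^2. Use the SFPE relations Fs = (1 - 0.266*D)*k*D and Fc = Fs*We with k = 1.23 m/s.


1 - 0.266*D = 1 - 0.266*3.425 = 0.088950
Fs = 0.088950 * 1.23 * 3.425 = 0.37472 persons/(s*m)
Fc = 0.37472 * 1.808 = 0.67750 persons/s

0.67750 persons/s


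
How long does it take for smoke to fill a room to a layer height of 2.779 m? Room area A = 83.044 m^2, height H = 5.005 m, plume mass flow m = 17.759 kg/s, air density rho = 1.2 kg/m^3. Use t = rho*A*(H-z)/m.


H - z = 2.226 m
t = 1.2 * 83.044 * 2.226 / 17.759 = 12.491 s

12.491 s


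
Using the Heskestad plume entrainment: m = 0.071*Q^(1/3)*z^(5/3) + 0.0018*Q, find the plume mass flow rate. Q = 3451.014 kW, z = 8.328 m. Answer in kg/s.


Q^(1/3) = 15.112
z^(5/3) = 34.216
First term = 0.071 * 15.112 * 34.216 = 36.712
Second term = 0.0018 * 3451.014 = 6.2118
m = 42.924 kg/s

42.924 kg/s


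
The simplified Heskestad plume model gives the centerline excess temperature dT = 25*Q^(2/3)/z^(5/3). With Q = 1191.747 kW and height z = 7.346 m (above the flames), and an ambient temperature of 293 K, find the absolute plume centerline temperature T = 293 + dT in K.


Q^(2/3) = 112.41
z^(5/3) = 27.760
dT = 25 * 112.41 / 27.760 = 101.23 K
T = 293 + 101.23 = 394.23 K

394.23 K


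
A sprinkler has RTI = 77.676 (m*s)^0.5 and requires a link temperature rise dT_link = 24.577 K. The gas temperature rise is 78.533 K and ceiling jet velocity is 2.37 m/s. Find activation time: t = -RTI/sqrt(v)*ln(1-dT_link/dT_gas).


dT_link/dT_gas = 0.31295
ln(1 - 0.31295) = -0.37535
t = -77.676 / sqrt(2.37) * -0.37535 = 18.939 s

18.939 s


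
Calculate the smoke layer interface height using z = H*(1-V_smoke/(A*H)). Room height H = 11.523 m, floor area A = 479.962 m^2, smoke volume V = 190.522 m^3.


V/(A*H) = 0.034449
1 - 0.034449 = 0.96555
z = 11.523 * 0.96555 = 11.126 m

11.126 m


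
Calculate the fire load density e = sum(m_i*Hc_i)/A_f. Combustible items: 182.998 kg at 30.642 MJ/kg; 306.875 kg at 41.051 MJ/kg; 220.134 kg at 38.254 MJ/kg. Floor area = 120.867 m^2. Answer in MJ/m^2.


Total energy = 182.998*30.642 + 306.875*41.051 + 220.134*38.254
= 5607.425 + 12597.53 + 8421.006
= 26625.96 MJ
e = 26625.96 / 120.867 = 220.29 MJ/m^2

220.29 MJ/m^2


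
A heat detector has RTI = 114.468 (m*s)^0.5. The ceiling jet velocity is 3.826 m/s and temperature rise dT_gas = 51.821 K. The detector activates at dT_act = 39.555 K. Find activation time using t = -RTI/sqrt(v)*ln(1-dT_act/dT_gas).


dT_act/dT_gas = 0.76330
ln(1 - 0.76330) = -1.4410
t = -114.468 / sqrt(3.826) * -1.4410 = 84.327 s

84.327 s


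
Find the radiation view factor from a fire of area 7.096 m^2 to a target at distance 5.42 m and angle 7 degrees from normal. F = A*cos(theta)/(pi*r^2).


cos(7 deg) = 0.99255
pi*r^2 = 92.289
F = 7.096 * 0.99255 / 92.289 = 0.076316

0.076316


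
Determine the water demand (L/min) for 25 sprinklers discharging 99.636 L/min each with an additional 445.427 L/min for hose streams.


Sprinkler demand = 25 * 99.636 = 2490.9 L/min
Total = 2490.9 + 445.427 = 2936.327 L/min

2936.327 L/min


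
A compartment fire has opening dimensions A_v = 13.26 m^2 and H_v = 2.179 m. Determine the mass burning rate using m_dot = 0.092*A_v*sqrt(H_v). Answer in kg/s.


sqrt(H_v) = 1.4761
m_dot = 0.092 * 13.26 * 1.4761 = 1.8008 kg/s

1.8008 kg/s


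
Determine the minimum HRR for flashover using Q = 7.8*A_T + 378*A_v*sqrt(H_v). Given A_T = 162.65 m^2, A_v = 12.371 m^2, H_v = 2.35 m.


7.8*A_T = 1268.67
sqrt(H_v) = 1.5330
378*A_v*sqrt(H_v) = 7168.5
Q = 1268.67 + 7168.5 = 8437.2 kW

8437.2 kW


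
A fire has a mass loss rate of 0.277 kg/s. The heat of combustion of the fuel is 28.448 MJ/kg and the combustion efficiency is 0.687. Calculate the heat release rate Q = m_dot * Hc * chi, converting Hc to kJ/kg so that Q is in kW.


Hc = 28.448 MJ/kg = 28.448 * 1000 kJ/kg = 28448 kJ/kg
Q = 0.277 kg/s * 28448 kJ/kg * 0.687 = 5413.6 kW

5413.6 kW


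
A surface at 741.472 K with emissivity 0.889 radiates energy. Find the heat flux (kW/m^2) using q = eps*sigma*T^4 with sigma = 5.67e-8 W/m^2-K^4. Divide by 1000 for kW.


T^4 = 3.0226e+11
q = 0.889 * 5.67e-8 * 3.0226e+11 / 1000 = 15.236 kW/m^2

15.236 kW/m^2


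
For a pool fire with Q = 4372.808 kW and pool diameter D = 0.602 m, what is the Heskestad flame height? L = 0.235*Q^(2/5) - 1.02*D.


Q^(2/5) = 28.596
0.235 * Q^(2/5) = 6.7200
1.02 * D = 0.61404
L = 6.1060 m

6.1060 m


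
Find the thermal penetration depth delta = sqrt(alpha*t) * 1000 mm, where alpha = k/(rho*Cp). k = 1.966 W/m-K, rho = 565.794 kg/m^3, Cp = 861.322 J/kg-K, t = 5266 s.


alpha = 1.966 / (565.794 * 861.322) = 4.0342e-06 m^2/s
alpha * t = 0.021244
delta = sqrt(0.021244) * 1000 = 145.75 mm

145.75 mm


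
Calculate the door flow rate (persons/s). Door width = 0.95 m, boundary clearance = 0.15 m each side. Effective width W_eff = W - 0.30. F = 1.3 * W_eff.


W_eff = 0.95 - 0.30 = 0.65 m
F = 1.3 * 0.65 = 0.845 persons/s

0.845 persons/s


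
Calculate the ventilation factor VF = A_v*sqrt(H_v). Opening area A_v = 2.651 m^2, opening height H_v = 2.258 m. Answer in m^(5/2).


sqrt(H_v) = 1.5027
VF = 2.651 * 1.5027 = 3.9836 m^(5/2)

3.9836 m^(5/2)


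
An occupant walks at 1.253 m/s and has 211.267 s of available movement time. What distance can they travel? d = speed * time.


d = 1.253 * 211.267 = 264.72 m

264.72 m


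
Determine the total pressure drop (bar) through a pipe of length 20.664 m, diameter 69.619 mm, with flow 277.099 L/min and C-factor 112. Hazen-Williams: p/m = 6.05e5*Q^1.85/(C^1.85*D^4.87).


Q^1.85 = 33027
C^1.85 = 6180.9
D^4.87 = 9.4207e+08
p/m = 0.0034316 bar/m
p_total = 0.0034316 * 20.664 = 0.070910 bar

0.070910 bar


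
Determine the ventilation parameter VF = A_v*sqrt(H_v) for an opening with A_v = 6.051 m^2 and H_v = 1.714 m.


sqrt(H_v) = 1.3092
VF = 6.051 * 1.3092 = 7.9220 m^(5/2)

7.9220 m^(5/2)


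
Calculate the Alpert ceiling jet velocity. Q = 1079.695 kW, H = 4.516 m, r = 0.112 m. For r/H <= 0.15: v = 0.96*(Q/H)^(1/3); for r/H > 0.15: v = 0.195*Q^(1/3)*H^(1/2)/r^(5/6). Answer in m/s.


r/H = 0.112 / 4.516 = 0.024801
r/H <= 0.15, so v = 0.96*(Q/H)^(1/3)
Q/H = 239.08
(Q/H)^(1/3) = 6.2065
v = 0.96 * 6.2065 = 5.9583 m/s

5.9583 m/s


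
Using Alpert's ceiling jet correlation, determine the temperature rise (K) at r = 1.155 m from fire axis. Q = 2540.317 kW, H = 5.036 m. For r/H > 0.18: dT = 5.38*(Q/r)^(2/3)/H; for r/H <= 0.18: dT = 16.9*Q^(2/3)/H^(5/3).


r/H = 1.155 / 5.036 = 0.22935
r/H > 0.18, so dT = 5.38*(Q/r)^(2/3)/H
Q/r = 2199.4
(Q/r)^(2/3) = 169.12
dT = 5.38 * 169.12 / 5.036 = 180.68 K

180.68 K


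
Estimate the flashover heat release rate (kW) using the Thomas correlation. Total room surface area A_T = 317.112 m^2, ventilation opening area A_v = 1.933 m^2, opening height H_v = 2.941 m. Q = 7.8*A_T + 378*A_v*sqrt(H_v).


7.8*A_T = 2473.5
sqrt(H_v) = 1.7149
378*A_v*sqrt(H_v) = 1253.1
Q = 2473.5 + 1253.1 = 3726.5 kW

3726.5 kW


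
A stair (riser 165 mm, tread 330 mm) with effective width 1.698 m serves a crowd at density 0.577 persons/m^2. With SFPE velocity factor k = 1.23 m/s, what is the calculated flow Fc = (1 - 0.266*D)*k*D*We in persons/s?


1 - 0.266*D = 1 - 0.266*0.577 = 0.84652
Fs = 0.84652 * 1.23 * 0.577 = 0.60078 persons/(s*m)
Fc = 0.60078 * 1.698 = 1.0201 persons/s

1.0201 persons/s


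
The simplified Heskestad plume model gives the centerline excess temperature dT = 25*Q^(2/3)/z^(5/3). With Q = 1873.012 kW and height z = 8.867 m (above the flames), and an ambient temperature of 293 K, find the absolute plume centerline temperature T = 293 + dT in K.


Q^(2/3) = 151.95
z^(5/3) = 37.986
dT = 25 * 151.95 / 37.986 = 100.00 K
T = 293 + 100.00 = 393.00 K

393.00 K


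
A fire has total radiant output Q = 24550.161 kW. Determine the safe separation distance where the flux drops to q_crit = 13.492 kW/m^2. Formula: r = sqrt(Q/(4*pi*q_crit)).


4*pi*q_crit = 169.55
Q/(4*pi*q_crit) = 144.80
r = sqrt(144.80) = 12.033 m

12.033 m


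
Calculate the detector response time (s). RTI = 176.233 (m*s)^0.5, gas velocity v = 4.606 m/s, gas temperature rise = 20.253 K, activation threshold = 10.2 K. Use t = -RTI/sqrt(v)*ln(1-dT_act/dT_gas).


dT_act/dT_gas = 0.50363
ln(1 - 0.50363) = -0.70043
t = -176.233 / sqrt(4.606) * -0.70043 = 57.516 s

57.516 s


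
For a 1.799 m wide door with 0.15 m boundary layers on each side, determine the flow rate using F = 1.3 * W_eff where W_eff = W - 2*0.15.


W_eff = 1.799 - 0.30 = 1.499 m
F = 1.3 * 1.499 = 1.9487 persons/s

1.9487 persons/s


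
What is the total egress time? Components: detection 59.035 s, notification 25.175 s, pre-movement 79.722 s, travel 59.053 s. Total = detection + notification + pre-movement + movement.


Total = 59.035 + 25.175 + 79.722 + 59.053 = 222.985 s

222.985 s


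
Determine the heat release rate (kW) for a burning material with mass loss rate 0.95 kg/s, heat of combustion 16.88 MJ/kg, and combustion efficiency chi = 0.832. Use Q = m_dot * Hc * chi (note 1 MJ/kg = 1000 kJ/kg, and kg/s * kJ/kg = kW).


Hc = 16.88 MJ/kg = 16.88 * 1000 kJ/kg = 16880 kJ/kg
Q = 0.95 kg/s * 16880 kJ/kg * 0.832 = 13341.952 kW

13341.952 kW


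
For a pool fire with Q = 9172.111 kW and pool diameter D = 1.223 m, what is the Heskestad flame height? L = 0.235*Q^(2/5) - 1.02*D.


Q^(2/5) = 38.458
0.235 * Q^(2/5) = 9.0377
1.02 * D = 1.2475
L = 7.7902 m

7.7902 m


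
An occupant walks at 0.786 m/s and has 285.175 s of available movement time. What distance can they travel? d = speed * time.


d = 0.786 * 285.175 = 224.15 m

224.15 m


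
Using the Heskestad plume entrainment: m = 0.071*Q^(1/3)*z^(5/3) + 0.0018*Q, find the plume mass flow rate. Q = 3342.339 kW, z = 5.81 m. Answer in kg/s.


Q^(1/3) = 14.951
z^(5/3) = 18.777
First term = 0.071 * 14.951 * 18.777 = 19.933
Second term = 0.0018 * 3342.339 = 6.0162
m = 25.949 kg/s

25.949 kg/s


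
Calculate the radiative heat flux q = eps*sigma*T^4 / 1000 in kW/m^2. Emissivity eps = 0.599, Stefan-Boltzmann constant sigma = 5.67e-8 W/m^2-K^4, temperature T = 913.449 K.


T^4 = 6.9621e+11
q = 0.599 * 5.67e-8 * 6.9621e+11 / 1000 = 23.645 kW/m^2

23.645 kW/m^2


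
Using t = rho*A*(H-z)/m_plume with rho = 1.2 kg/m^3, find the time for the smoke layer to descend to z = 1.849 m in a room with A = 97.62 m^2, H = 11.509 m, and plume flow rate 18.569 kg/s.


H - z = 9.66 m
t = 1.2 * 97.62 * 9.66 / 18.569 = 60.941 s

60.941 s


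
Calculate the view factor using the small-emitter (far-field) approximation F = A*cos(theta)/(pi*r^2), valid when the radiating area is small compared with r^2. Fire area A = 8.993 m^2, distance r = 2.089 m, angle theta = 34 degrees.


cos(34 deg) = 0.82904
pi*r^2 = 13.710
F = 8.993 * 0.82904 / 13.710 = 0.54382

0.54382


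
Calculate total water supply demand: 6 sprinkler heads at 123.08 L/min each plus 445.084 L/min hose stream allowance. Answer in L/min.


Sprinkler demand = 6 * 123.08 = 738.48 L/min
Total = 738.48 + 445.084 = 1183.564 L/min

1183.564 L/min


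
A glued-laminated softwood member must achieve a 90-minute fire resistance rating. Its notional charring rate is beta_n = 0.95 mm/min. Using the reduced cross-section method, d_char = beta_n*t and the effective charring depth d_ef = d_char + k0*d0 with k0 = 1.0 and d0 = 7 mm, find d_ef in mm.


d_char = 0.95 * 90 = 85.5 mm
d_ef = 85.5 + 1.0*7 = 92.5 mm

92.5 mm


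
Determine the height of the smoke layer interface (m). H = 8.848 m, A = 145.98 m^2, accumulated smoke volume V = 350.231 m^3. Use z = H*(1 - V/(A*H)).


V/(A*H) = 0.27115
1 - 0.27115 = 0.72885
z = 8.848 * 0.72885 = 6.4488 m

6.4488 m


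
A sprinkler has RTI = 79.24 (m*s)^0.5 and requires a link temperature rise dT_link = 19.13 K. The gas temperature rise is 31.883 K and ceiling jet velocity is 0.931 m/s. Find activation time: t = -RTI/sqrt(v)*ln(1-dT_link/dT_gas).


dT_link/dT_gas = 0.60001
ln(1 - 0.60001) = -0.91631
t = -79.24 / sqrt(0.931) * -0.91631 = 75.251 s

75.251 s


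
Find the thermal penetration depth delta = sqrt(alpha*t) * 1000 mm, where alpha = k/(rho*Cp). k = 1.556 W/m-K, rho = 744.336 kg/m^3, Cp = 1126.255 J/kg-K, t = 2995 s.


alpha = 1.556 / (744.336 * 1126.255) = 1.8561e-06 m^2/s
alpha * t = 0.0055591
delta = sqrt(0.0055591) * 1000 = 74.559 mm

74.559 mm


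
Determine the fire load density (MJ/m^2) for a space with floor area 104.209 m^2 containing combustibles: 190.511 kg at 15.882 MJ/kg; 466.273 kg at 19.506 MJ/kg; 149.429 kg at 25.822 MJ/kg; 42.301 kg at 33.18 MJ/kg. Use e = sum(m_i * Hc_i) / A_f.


Total energy = 190.511*15.882 + 466.273*19.506 + 149.429*25.822 + 42.301*33.18
= 3025.696 + 9095.121 + 3858.556 + 1403.547
= 17382.92 MJ
e = 17382.92 / 104.209 = 166.81 MJ/m^2

166.81 MJ/m^2


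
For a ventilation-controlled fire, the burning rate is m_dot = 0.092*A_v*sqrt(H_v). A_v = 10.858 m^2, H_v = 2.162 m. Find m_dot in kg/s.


sqrt(H_v) = 1.4704
m_dot = 0.092 * 10.858 * 1.4704 = 1.4688 kg/s

1.4688 kg/s


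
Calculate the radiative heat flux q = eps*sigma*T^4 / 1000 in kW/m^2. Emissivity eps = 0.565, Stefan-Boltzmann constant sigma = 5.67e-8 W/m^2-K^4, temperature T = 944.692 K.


T^4 = 7.9645e+11
q = 0.565 * 5.67e-8 * 7.9645e+11 / 1000 = 25.515 kW/m^2

25.515 kW/m^2


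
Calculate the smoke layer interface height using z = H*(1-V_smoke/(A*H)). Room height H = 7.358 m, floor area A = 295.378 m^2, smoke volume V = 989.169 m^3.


V/(A*H) = 0.45513
1 - 0.45513 = 0.54487
z = 7.358 * 0.54487 = 4.0092 m

4.0092 m


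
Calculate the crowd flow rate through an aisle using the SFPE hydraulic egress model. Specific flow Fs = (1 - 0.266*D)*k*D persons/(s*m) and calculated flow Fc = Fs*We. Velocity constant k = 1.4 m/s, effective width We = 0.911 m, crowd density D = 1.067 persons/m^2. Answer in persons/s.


1 - 0.266*D = 1 - 0.266*1.067 = 0.71618
Fs = 0.71618 * 1.4 * 1.067 = 1.0698 persons/(s*m)
Fc = 1.0698 * 0.911 = 0.97461 persons/s

0.97461 persons/s


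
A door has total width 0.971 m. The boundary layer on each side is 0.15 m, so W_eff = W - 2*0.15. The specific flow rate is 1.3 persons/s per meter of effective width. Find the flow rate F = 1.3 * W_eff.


W_eff = 0.971 - 0.30 = 0.671 m
F = 1.3 * 0.671 = 0.87230 persons/s

0.87230 persons/s


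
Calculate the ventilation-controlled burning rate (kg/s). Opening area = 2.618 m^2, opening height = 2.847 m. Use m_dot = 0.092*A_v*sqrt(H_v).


sqrt(H_v) = 1.6873
m_dot = 0.092 * 2.618 * 1.6873 = 0.40640 kg/s

0.40640 kg/s


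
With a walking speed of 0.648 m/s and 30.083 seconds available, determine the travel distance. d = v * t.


d = 0.648 * 30.083 = 19.494 m

19.494 m


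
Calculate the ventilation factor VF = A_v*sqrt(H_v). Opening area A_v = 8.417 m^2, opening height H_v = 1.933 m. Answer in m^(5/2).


sqrt(H_v) = 1.3903
VF = 8.417 * 1.3903 = 11.702 m^(5/2)

11.702 m^(5/2)


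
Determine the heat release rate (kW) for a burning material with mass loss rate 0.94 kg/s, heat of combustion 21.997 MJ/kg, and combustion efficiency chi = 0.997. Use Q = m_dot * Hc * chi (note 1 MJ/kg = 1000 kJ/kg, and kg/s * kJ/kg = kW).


Hc = 21.997 MJ/kg = 21.997 * 1000 kJ/kg = 21997 kJ/kg
Q = 0.94 kg/s * 21997 kJ/kg * 0.997 = 20615 kW

20615 kW


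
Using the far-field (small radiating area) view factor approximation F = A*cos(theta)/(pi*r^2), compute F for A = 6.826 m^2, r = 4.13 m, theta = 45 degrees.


cos(45 deg) = 0.70711
pi*r^2 = 53.586
F = 6.826 * 0.70711 / 53.586 = 0.090074

0.090074


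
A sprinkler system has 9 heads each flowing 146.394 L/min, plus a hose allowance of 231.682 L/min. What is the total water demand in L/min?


Sprinkler demand = 9 * 146.394 = 1317.546 L/min
Total = 1317.546 + 231.682 = 1549.228 L/min

1549.228 L/min


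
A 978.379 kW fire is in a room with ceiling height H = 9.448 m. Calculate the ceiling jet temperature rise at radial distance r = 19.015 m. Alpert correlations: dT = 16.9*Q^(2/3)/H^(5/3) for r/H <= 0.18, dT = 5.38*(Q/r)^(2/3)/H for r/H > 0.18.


r/H = 19.015 / 9.448 = 2.0126
r/H > 0.18, so dT = 5.38*(Q/r)^(2/3)/H
Q/r = 51.453
(Q/r)^(2/3) = 13.834
dT = 5.38 * 13.834 / 9.448 = 7.8774 K

7.8774 K


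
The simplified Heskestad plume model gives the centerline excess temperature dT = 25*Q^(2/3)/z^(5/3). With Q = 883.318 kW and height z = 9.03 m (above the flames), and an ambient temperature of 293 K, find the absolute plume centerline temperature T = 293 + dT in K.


Q^(2/3) = 92.062
z^(5/3) = 39.157
dT = 25 * 92.062 / 39.157 = 58.777 K
T = 293 + 58.777 = 351.78 K

351.78 K


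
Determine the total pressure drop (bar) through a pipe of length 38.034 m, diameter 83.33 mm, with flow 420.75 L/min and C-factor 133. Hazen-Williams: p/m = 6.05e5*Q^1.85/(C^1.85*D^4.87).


Q^1.85 = 71523
C^1.85 = 8494.3
D^4.87 = 2.2610e+09
p/m = 0.0022531 bar/m
p_total = 0.0022531 * 38.034 = 0.085693 bar

0.085693 bar


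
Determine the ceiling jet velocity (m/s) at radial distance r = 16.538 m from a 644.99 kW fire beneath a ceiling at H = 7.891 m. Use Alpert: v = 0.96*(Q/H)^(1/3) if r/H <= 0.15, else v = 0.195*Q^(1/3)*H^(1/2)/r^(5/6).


r/H = 16.538 / 7.891 = 2.0958
r/H > 0.15, so v = 0.195*Q^(1/3)*H^(1/2)/r^(5/6)
Q^(1/3) = 8.6401
H^(1/2) = 2.8091
r^(5/6) = 10.361
v = 0.195 * 8.6401 * 2.8091 / 10.361 = 0.45679 m/s

0.45679 m/s


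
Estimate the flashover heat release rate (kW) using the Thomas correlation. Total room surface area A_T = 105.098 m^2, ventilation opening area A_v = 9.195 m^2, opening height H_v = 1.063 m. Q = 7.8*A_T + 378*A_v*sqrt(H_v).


7.8*A_T = 819.76
sqrt(H_v) = 1.0310
378*A_v*sqrt(H_v) = 3583.5
Q = 819.76 + 3583.5 = 4403.3 kW

4403.3 kW


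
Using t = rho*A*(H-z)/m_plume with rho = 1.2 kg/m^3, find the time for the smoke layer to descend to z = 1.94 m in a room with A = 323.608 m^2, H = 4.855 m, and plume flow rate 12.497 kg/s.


H - z = 2.915 m
t = 1.2 * 323.608 * 2.915 / 12.497 = 90.580 s

90.580 s


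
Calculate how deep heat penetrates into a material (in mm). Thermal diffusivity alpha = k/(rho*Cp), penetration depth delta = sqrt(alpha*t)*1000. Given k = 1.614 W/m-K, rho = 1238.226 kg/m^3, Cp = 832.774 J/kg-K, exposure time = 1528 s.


alpha = 1.614 / (1238.226 * 832.774) = 1.5652e-06 m^2/s
alpha * t = 0.0023917
delta = sqrt(0.0023917) * 1000 = 48.905 mm

48.905 mm


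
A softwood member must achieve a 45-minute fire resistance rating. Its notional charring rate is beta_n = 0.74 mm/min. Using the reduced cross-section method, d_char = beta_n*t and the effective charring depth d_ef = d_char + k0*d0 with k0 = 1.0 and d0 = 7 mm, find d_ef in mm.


d_char = 0.74 * 45 = 33.3 mm
d_ef = 33.3 + 1.0*7 = 40.3 mm

40.3 mm


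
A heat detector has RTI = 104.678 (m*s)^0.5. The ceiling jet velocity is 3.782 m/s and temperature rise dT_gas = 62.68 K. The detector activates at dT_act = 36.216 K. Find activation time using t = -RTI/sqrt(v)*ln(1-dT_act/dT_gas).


dT_act/dT_gas = 0.57779
ln(1 - 0.57779) = -0.86226
t = -104.678 / sqrt(3.782) * -0.86226 = 46.412 s

46.412 s


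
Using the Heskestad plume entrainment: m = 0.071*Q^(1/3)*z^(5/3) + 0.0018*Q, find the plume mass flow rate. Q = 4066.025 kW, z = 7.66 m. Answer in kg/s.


Q^(1/3) = 15.961
z^(5/3) = 29.766
First term = 0.071 * 15.961 * 29.766 = 33.731
Second term = 0.0018 * 4066.025 = 7.3188
m = 41.050 kg/s

41.050 kg/s


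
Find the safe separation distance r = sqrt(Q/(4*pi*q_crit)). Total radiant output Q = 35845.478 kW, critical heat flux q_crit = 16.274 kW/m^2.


4*pi*q_crit = 204.51
Q/(4*pi*q_crit) = 175.28
r = sqrt(175.28) = 13.239 m

13.239 m


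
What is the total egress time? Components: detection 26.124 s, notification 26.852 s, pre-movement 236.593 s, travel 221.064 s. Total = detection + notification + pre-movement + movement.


Total = 26.124 + 26.852 + 236.593 + 221.064 = 510.633 s

510.633 s


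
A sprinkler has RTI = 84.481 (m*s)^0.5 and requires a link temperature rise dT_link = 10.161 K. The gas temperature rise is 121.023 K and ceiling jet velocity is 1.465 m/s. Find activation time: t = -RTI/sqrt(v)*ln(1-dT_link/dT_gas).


dT_link/dT_gas = 0.083959
ln(1 - 0.083959) = -0.087694
t = -84.481 / sqrt(1.465) * -0.087694 = 6.1209 s

6.1209 s


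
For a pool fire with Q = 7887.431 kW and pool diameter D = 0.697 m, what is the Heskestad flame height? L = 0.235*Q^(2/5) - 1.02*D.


Q^(2/5) = 36.205
0.235 * Q^(2/5) = 8.5083
1.02 * D = 0.71094
L = 7.7973 m

7.7973 m


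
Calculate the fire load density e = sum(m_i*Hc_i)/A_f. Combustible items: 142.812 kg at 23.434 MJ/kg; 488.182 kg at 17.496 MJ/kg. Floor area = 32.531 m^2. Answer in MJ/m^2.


Total energy = 142.812*23.434 + 488.182*17.496
= 3346.656 + 8541.232
= 11887.89 MJ
e = 11887.89 / 32.531 = 365.43 MJ/m^2

365.43 MJ/m^2


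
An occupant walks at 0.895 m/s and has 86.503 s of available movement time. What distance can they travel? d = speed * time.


d = 0.895 * 86.503 = 77.420 m

77.420 m


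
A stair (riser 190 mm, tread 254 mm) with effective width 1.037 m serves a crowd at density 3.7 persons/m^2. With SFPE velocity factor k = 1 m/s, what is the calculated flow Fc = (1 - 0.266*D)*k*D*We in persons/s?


1 - 0.266*D = 1 - 0.266*3.7 = 0.015800
Fs = 0.015800 * 1 * 3.7 = 0.058460 persons/(s*m)
Fc = 0.058460 * 1.037 = 0.060623 persons/s

0.060623 persons/s


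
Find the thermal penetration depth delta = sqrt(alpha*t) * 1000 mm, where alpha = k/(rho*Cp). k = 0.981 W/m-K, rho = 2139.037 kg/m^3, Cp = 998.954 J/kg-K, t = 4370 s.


alpha = 0.981 / (2139.037 * 998.954) = 4.5910e-07 m^2/s
alpha * t = 0.0020063
delta = sqrt(0.0020063) * 1000 = 44.791 mm

44.791 mm


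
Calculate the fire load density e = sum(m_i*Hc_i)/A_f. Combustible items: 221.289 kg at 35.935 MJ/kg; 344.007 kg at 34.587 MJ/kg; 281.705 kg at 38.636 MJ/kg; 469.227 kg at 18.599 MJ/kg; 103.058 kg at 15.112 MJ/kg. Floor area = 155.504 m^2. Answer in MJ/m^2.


Total energy = 221.289*35.935 + 344.007*34.587 + 281.705*38.636 + 469.227*18.599 + 103.058*15.112
= 7952.020 + 11898.17 + 10883.95 + 8727.153 + 1557.412
= 41018.71 MJ
e = 41018.71 / 155.504 = 263.78 MJ/m^2

263.78 MJ/m^2


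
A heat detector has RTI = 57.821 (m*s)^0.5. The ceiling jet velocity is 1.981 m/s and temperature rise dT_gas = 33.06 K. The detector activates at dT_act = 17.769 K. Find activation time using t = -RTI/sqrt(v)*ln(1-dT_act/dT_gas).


dT_act/dT_gas = 0.53748
ln(1 - 0.53748) = -0.77106
t = -57.821 / sqrt(1.981) * -0.77106 = 31.676 s

31.676 s


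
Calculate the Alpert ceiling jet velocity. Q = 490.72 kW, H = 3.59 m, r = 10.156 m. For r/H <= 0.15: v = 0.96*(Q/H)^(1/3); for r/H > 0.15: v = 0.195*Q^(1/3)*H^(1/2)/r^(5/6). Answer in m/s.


r/H = 10.156 / 3.59 = 2.8290
r/H > 0.15, so v = 0.195*Q^(1/3)*H^(1/2)/r^(5/6)
Q^(1/3) = 7.8876
H^(1/2) = 1.8947
r^(5/6) = 6.9014
v = 0.195 * 7.8876 * 1.8947 / 6.9014 = 0.42227 m/s

0.42227 m/s


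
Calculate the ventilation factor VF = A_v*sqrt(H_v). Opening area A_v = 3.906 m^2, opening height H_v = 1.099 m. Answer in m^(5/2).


sqrt(H_v) = 1.0483
VF = 3.906 * 1.0483 = 4.0948 m^(5/2)

4.0948 m^(5/2)


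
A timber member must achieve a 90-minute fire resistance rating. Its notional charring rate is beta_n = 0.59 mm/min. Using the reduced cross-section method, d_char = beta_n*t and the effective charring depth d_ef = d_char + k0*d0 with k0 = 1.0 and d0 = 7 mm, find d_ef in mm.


d_char = 0.59 * 90 = 53.1 mm
d_ef = 53.1 + 1.0*7 = 60.1 mm

60.1 mm


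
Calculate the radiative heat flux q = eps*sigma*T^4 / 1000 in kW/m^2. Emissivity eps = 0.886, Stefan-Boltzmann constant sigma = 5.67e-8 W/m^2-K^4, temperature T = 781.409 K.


T^4 = 3.7283e+11
q = 0.886 * 5.67e-8 * 3.7283e+11 / 1000 = 18.730 kW/m^2

18.730 kW/m^2


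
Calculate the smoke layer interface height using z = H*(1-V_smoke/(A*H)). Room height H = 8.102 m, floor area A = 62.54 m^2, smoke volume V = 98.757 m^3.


V/(A*H) = 0.19490
1 - 0.19490 = 0.80510
z = 8.102 * 0.80510 = 6.5229 m

6.5229 m


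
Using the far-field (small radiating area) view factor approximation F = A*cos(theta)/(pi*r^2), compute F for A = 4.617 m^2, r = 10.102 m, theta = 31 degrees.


cos(31 deg) = 0.85717
pi*r^2 = 320.60
F = 4.617 * 0.85717 / 320.60 = 0.012344

0.012344


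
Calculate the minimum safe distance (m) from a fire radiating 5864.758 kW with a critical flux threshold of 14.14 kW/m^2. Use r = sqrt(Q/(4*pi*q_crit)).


4*pi*q_crit = 177.69
Q/(4*pi*q_crit) = 33.006
r = sqrt(33.006) = 5.7451 m

5.7451 m


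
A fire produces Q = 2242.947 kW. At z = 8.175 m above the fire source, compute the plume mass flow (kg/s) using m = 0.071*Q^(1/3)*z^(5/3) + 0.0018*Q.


Q^(1/3) = 13.090
z^(5/3) = 33.175
First term = 0.071 * 13.090 * 33.175 = 30.833
Second term = 0.0018 * 2242.947 = 4.0373
m = 34.870 kg/s

34.870 kg/s


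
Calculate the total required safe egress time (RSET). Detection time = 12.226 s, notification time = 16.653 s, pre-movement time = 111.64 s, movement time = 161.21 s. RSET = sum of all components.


Total = 12.226 + 16.653 + 111.64 + 161.21 = 301.729 s

301.729 s
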